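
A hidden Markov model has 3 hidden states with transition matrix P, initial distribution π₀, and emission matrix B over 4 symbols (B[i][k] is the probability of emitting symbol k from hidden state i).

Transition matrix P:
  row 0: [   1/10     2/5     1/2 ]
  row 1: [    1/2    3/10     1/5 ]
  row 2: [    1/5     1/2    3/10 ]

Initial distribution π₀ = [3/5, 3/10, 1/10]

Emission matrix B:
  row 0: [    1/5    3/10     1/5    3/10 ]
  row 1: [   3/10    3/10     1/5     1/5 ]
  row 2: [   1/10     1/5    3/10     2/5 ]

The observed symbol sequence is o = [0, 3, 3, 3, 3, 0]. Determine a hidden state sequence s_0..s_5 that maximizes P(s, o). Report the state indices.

t=0: δ = [1.200e-01, 9.000e-02, 1.000e-02]  (obs o_0=0)
t=1: δ = [1.350e-02, 9.600e-03, 2.400e-02]  ψ = [1, 0, 0]  (obs o_1=3)
t=2: δ = [1.440e-03, 2.400e-03, 2.880e-03]  ψ = [1, 2, 2]  (obs o_2=3)
t=3: δ = [3.600e-04, 2.880e-04, 3.456e-04]  ψ = [1, 2, 2]  (obs o_3=3)
t=4: δ = [4.320e-05, 3.456e-05, 7.200e-05]  ψ = [1, 2, 0]  (obs o_4=3)
t=5: δ = [3.456e-06, 1.080e-05, 2.160e-06]  ψ = [1, 2, 0]  (obs o_5=0)
backtrack: best end state = 1; path = [0, 2, 1, 0, 2, 1]

path = [0, 2, 1, 0, 2, 1]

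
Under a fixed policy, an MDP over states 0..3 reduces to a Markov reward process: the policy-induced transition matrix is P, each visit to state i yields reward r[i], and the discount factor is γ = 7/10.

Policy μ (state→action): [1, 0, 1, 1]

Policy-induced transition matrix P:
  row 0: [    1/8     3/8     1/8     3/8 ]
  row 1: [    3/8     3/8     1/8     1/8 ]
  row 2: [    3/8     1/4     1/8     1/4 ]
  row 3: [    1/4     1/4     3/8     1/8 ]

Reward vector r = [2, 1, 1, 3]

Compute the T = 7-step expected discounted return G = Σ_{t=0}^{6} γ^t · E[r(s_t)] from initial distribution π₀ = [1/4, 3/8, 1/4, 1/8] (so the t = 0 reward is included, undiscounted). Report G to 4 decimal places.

t=0: π = [0.2500, 0.3750, 0.2500, 0.1250], E[r] = 1.5000, γ^t·E[r] = 1.500000, running G = 1.500000
t=1: π = [0.2969, 0.3281, 0.1563, 0.2188], E[r] = 1.7344, γ^t·E[r] = 1.214063, running G = 2.714063
t=2: π = [0.2734, 0.3281, 0.1797, 0.2188], E[r] = 1.7109, γ^t·E[r] = 0.838359, running G = 3.552422
t=3: π = [0.2793, 0.3252, 0.1797, 0.2158], E[r] = 1.7109, γ^t·E[r] = 0.586852, running G = 4.139273
t=4: π = [0.2782, 0.3256, 0.1790, 0.2173], E[r] = 1.7128, γ^t·E[r] = 0.411236, running G = 4.550509
t=5: π = [0.2783, 0.3255, 0.1793, 0.2169], E[r] = 1.7121, γ^t·E[r] = 0.287757, running G = 4.838266
t=6: π = [0.2783, 0.3255, 0.1792, 0.2170], E[r] = 1.7123, γ^t·E[r] = 0.201449, running G = 5.039715

G = 5.0397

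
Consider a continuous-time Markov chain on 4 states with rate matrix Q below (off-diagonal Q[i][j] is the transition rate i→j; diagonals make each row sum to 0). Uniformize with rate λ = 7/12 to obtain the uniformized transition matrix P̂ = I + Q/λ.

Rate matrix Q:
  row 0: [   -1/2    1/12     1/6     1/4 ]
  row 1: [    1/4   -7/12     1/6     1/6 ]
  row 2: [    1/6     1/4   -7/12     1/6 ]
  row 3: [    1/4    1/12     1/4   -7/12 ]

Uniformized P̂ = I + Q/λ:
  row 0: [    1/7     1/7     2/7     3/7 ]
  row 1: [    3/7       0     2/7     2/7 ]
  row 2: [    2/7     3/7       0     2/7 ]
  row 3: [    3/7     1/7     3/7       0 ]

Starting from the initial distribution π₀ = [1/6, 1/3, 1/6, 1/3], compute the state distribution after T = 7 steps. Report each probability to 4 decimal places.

π = [0.3057, 0.1874, 0.2510, 0.2559]

t=0: π = [0.1667, 0.3333, 0.1667, 0.3333]
t=1: π = [0.3571, 0.1429, 0.2857, 0.2143]
t=2: π = [0.2857, 0.2041, 0.2347, 0.2755]
t=3: π = [0.3134, 0.1808, 0.2580, 0.2478]
t=4: π = [0.3022, 0.1908, 0.2474, 0.2597]
t=5: π = [0.3069, 0.1863, 0.2521, 0.2547]
t=6: π = [0.3049, 0.1883, 0.2501, 0.2568]
t=7: π = [0.3057, 0.1874, 0.2510, 0.2559]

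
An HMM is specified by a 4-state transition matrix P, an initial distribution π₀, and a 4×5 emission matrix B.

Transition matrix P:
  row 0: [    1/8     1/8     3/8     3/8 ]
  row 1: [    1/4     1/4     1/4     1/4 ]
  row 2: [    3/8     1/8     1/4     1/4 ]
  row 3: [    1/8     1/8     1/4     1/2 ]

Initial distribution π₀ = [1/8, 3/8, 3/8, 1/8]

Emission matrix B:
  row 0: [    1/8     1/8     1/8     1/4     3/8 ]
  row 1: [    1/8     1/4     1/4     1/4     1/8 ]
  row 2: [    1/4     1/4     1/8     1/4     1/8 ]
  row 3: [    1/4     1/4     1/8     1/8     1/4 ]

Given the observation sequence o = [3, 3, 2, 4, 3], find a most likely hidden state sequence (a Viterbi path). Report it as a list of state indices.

t=0: δ = [3.125e-02, 9.375e-02, 9.375e-02, 1.562e-02]  (obs o_0=3)
t=1: δ = [8.789e-03, 5.859e-03, 5.859e-03, 2.930e-03]  ψ = [2, 1, 1, 1]  (obs o_1=3)
t=2: δ = [2.747e-04, 3.662e-04, 4.120e-04, 4.120e-04]  ψ = [2, 1, 0, 0]  (obs o_2=2)
t=3: δ = [5.794e-05, 1.144e-05, 1.287e-05, 5.150e-05]  ψ = [2, 1, 0, 3]  (obs o_3=4)
t=4: δ = [1.810e-06, 1.810e-06, 5.431e-06, 3.219e-06]  ψ = [0, 0, 0, 3]  (obs o_4=3)
backtrack: best end state = 2; path = [2, 0, 2, 0, 2]

path = [2, 0, 2, 0, 2]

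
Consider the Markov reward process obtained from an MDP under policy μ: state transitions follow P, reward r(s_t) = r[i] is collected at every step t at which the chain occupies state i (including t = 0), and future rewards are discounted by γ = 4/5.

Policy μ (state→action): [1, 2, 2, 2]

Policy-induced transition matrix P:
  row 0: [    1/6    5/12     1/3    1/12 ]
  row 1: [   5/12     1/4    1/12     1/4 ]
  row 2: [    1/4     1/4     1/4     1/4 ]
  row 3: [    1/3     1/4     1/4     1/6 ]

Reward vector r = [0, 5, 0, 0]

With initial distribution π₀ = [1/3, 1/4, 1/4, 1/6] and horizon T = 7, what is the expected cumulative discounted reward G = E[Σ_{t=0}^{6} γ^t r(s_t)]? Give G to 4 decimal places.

t=0: π = [0.3333, 0.2500, 0.2500, 0.1667], E[r] = 1.2500, γ^t·E[r] = 1.250000, running G = 1.250000
t=1: π = [0.2778, 0.3056, 0.2361, 0.1806], E[r] = 1.5278, γ^t·E[r] = 1.222222, running G = 2.472222
t=2: π = [0.2928, 0.2963, 0.2222, 0.1887], E[r] = 1.4815, γ^t·E[r] = 0.948148, running G = 3.420370
t=3: π = [0.2907, 0.2988, 0.2250, 0.1855], E[r] = 1.4940, γ^t·E[r] = 0.764938, running G = 4.185309
t=4: π = [0.2910, 0.2985, 0.2244, 0.1861], E[r] = 1.4923, γ^t·E[r] = 0.611226, running G = 4.796535
t=5: π = [0.2910, 0.2985, 0.2245, 0.1860], E[r] = 1.4925, γ^t·E[r] = 0.489071, running G = 5.285606
t=6: π = [0.2910, 0.2985, 0.2245, 0.1860], E[r] = 1.4925, γ^t·E[r] = 0.391249, running G = 5.676855

G = 5.6769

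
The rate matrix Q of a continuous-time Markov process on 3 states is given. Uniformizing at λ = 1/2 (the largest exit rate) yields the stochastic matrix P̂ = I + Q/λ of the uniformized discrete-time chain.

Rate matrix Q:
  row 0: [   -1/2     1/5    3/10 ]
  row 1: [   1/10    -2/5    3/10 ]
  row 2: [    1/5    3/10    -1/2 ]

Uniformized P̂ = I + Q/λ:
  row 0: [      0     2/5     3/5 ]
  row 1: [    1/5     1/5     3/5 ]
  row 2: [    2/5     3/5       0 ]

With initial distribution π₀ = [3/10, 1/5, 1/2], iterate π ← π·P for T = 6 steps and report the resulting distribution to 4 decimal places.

t=0: π = [0.3000, 0.2000, 0.5000]
t=1: π = [0.2400, 0.4600, 0.3000]
t=2: π = [0.2120, 0.3680, 0.4200]
t=3: π = [0.2416, 0.4104, 0.3480]
t=4: π = [0.2213, 0.3875, 0.3912]
t=5: π = [0.2340, 0.4007, 0.3653]
t=6: π = [0.2263, 0.3929, 0.3808]

π = [0.2263, 0.3929, 0.3808]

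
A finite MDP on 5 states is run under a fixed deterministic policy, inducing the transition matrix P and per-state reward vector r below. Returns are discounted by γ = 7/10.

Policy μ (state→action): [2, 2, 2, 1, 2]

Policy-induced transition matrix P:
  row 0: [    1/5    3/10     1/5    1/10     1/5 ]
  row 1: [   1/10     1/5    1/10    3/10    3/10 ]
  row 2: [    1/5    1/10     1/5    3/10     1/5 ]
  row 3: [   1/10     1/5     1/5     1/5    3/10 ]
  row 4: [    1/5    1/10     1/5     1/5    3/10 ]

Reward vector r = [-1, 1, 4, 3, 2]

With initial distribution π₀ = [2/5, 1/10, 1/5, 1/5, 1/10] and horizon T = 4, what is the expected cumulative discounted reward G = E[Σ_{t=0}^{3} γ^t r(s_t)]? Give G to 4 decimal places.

t=0: π = [0.4000, 0.1000, 0.2000, 0.2000, 0.1000], E[r] = 1.3000, γ^t·E[r] = 1.300000, running G = 1.300000
t=1: π = [0.1700, 0.2100, 0.1900, 0.1900, 0.2400], E[r] = 1.8500, γ^t·E[r] = 1.295000, running G = 2.595000
t=2: π = [0.1600, 0.1740, 0.1790, 0.2230, 0.2640], E[r] = 1.9270, γ^t·E[r] = 0.944230, running G = 3.539230
t=3: π = [0.1603, 0.1717, 0.1826, 0.2193, 0.2661], E[r] = 1.9319, γ^t·E[r] = 0.662642, running G = 4.201872

G = 4.2019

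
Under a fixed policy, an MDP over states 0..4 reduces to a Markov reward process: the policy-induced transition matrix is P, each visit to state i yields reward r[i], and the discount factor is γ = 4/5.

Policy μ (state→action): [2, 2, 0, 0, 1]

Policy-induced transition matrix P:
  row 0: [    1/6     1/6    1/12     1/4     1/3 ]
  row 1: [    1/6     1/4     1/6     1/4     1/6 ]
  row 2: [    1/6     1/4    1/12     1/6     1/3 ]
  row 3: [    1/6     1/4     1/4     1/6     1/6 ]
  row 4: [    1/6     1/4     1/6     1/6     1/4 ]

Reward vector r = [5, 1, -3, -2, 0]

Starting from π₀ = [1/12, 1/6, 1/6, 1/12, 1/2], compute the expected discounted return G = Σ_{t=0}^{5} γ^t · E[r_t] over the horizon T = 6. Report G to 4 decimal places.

G = 0.4889

t=0: π = [0.0833, 0.1667, 0.1667, 0.0833, 0.5000], E[r] = -0.0833, γ^t·E[r] = -0.083333, running G = -0.083333
t=1: π = [0.1667, 0.2431, 0.1528, 0.1875, 0.2500], E[r] = 0.2431, γ^t·E[r] = 0.194444, running G = 0.111111
t=2: π = [0.1667, 0.2361, 0.1557, 0.2008, 0.2407], E[r] = 0.2008, γ^t·E[r] = 0.128519, running G = 0.239630
t=3: π = [0.1667, 0.2361, 0.1565, 0.2002, 0.2405], E[r] = 0.1994, γ^t·E[r] = 0.102074, running G = 0.341704
t=4: π = [0.1667, 0.2361, 0.1564, 0.2002, 0.2406], E[r] = 0.1997, γ^t·E[r] = 0.081807, running G = 0.423511
t=5: π = [0.1667, 0.2361, 0.1564, 0.2002, 0.2406], E[r] = 0.1997, γ^t·E[r] = 0.065436, running G = 0.488947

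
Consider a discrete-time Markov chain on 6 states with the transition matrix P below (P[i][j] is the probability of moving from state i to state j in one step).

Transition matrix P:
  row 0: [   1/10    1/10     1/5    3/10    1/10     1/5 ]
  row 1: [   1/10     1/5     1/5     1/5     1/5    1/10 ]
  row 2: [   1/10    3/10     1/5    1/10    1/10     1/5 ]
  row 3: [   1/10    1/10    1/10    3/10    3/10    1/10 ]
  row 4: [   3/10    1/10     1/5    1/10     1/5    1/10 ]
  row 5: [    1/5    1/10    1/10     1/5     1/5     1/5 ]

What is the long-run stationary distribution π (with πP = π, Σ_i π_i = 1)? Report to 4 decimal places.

π = [0.1523, 0.1479, 0.1654, 0.1999, 0.1882, 0.1464]

Balance equations π_j = Σ_i π_i·P[i][j]:
  π_0 = 1/10·π_0 + 1/10·π_1 + 1/10·π_2 + 1/10·π_3 + 3/10·π_4 + 1/5·π_5
  π_1 = 1/10·π_0 + 1/5·π_1 + 3/10·π_2 + 1/10·π_3 + 1/10·π_4 + 1/10·π_5
  π_2 = 1/5·π_0 + 1/5·π_1 + 1/5·π_2 + 1/10·π_3 + 1/5·π_4 + 1/10·π_5
  π_3 = 3/10·π_0 + 1/5·π_1 + 1/10·π_2 + 3/10·π_3 + 1/10·π_4 + 1/5·π_5
  π_4 = 1/10·π_0 + 1/5·π_1 + 1/10·π_2 + 3/10·π_3 + 1/5·π_4 + 1/5·π_5
  normalize: π_0 + π_1 + π_2 + π_3 + π_4 + π_5 = 1
Solving the linear system gives exactly π = [2513/16502, 1220/8251, 2729/16502, 1649/8251, 1553/8251, 1208/8251].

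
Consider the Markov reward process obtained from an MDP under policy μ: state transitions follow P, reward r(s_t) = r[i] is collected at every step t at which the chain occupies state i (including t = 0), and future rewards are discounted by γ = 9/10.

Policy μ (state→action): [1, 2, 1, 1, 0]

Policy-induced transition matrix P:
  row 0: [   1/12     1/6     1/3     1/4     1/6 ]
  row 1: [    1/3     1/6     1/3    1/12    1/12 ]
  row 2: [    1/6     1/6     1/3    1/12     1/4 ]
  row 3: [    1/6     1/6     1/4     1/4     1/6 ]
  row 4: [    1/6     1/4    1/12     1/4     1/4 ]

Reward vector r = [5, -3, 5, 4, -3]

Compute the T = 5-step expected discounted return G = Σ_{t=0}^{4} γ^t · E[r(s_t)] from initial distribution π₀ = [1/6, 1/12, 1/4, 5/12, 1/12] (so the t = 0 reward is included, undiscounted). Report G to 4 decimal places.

G = 9.0217

t=0: π = [0.1667, 0.0833, 0.2500, 0.4167, 0.0833], E[r] = 3.2500, γ^t·E[r] = 3.250000, running G = 3.250000
t=1: π = [0.1667, 0.1736, 0.2778, 0.1944, 0.1875], E[r] = 1.9167, γ^t·E[r] = 1.725000, running G = 4.975000
t=2: π = [0.1817, 0.1823, 0.2703, 0.1748, 0.1910], E[r] = 1.8391, γ^t·E[r] = 1.489688, running G = 6.464688
t=3: π = [0.1819, 0.1826, 0.2710, 0.1746, 0.1899], E[r] = 1.8455, γ^t·E[r] = 1.345359, running G = 7.810047
t=4: π = [0.1819, 0.1825, 0.2713, 0.1744, 0.1899], E[r] = 1.8468, γ^t·E[r] = 1.211657, running G = 9.021704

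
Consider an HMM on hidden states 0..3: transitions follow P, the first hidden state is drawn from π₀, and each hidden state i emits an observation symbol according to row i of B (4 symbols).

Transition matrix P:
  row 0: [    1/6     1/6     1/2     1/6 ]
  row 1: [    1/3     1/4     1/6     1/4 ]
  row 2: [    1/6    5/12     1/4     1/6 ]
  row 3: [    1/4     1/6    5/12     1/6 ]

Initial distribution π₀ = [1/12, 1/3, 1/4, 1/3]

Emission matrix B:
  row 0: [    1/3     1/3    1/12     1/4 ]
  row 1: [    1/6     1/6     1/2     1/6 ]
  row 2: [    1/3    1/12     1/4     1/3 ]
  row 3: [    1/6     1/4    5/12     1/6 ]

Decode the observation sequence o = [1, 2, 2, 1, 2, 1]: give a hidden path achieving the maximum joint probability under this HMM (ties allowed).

path = [3, 2, 1, 0, 1, 0]

t=0: δ = [2.778e-02, 5.556e-02, 2.083e-02, 8.333e-02]  (obs o_0=1)
t=1: δ = [1.736e-03, 6.944e-03, 8.681e-03, 5.787e-03]  ψ = [3, 1, 3, 1]  (obs o_1=2)
t=2: δ = [1.929e-04, 1.808e-03, 6.028e-04, 7.234e-04]  ψ = [1, 2, 3, 1]  (obs o_2=2)
t=3: δ = [2.009e-04, 7.535e-05, 2.512e-05, 1.130e-04]  ψ = [1, 1, 1, 1]  (obs o_3=1)
t=4: δ = [2.791e-06, 1.674e-05, 2.512e-05, 1.395e-05]  ψ = [0, 0, 0, 0]  (obs o_4=2)
t=5: δ = [1.861e-06, 1.744e-06, 5.233e-07, 1.047e-06]  ψ = [1, 2, 2, 1]  (obs o_5=1)
backtrack: best end state = 0; path = [3, 2, 1, 0, 1, 0]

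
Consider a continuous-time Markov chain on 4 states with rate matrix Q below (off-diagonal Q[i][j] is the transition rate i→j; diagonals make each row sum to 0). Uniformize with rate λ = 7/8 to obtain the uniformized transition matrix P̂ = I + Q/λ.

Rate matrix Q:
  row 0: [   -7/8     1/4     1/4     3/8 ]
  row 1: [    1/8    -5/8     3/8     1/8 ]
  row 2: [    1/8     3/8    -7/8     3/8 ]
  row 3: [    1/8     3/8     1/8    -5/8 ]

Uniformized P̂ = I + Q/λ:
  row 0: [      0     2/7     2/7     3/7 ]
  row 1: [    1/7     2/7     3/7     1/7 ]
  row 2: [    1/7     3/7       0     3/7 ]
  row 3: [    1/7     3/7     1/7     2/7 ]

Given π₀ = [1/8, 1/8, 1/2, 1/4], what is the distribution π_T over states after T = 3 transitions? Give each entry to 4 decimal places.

π = [0.1250, 0.3601, 0.2256, 0.2894]

t=0: π = [0.1250, 0.1250, 0.5000, 0.2500]
t=1: π = [0.1250, 0.3929, 0.1250, 0.3571]
t=2: π = [0.1250, 0.3546, 0.2551, 0.2653]
t=3: π = [0.1250, 0.3601, 0.2256, 0.2894]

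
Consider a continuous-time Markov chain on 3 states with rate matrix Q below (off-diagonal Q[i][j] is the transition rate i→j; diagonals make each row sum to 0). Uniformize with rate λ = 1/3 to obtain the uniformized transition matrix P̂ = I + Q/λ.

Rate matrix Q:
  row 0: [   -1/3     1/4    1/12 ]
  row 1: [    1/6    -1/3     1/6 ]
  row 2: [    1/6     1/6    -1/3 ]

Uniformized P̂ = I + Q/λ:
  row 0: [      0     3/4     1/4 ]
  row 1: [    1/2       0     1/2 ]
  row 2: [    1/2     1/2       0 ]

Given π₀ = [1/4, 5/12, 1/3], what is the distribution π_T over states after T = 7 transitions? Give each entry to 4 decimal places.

t=0: π = [0.2500, 0.4167, 0.3333]
t=1: π = [0.3750, 0.3542, 0.2708]
t=2: π = [0.3125, 0.4167, 0.2708]
t=3: π = [0.3438, 0.3698, 0.2865]
t=4: π = [0.3281, 0.4010, 0.2708]
t=5: π = [0.3359, 0.3815, 0.2826]
t=6: π = [0.3320, 0.3932, 0.2747]
t=7: π = [0.3340, 0.3864, 0.2796]

π = [0.3340, 0.3864, 0.2796]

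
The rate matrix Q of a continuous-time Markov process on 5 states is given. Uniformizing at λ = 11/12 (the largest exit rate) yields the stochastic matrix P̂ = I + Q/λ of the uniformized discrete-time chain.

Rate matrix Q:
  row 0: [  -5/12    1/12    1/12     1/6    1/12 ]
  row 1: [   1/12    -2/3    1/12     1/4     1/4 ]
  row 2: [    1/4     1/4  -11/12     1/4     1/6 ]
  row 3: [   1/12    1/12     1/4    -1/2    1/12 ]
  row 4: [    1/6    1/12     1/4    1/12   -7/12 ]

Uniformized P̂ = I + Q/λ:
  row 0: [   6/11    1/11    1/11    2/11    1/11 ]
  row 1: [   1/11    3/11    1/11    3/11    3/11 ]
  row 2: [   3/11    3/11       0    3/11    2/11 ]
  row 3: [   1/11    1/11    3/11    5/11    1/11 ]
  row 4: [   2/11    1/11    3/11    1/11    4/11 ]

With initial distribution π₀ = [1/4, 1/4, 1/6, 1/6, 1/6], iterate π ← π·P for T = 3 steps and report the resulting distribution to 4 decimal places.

t=0: π = [0.2500, 0.2500, 0.1667, 0.1667, 0.1667]
t=1: π = [0.2500, 0.1667, 0.1364, 0.2500, 0.1970]
t=2: π = [0.2472, 0.1460, 0.1598, 0.2596, 0.1873]
t=3: π = [0.2494, 0.1465, 0.1577, 0.2634, 0.1831]

π = [0.2494, 0.1465, 0.1577, 0.2634, 0.1831]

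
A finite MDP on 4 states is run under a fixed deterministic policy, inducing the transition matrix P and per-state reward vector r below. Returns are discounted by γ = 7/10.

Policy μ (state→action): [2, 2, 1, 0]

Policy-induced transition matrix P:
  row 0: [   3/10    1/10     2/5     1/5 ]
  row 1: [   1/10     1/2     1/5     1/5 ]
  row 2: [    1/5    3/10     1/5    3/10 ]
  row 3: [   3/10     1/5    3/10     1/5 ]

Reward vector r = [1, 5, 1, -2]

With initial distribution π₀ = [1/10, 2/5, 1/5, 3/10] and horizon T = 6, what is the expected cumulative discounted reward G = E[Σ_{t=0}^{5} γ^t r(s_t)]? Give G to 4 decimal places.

t=0: π = [0.1000, 0.4000, 0.2000, 0.3000], E[r] = 1.7000, γ^t·E[r] = 1.700000, running G = 1.700000
t=1: π = [0.2000, 0.3300, 0.2500, 0.2200], E[r] = 1.6600, γ^t·E[r] = 1.162000, running G = 2.862000
t=2: π = [0.2090, 0.3040, 0.2620, 0.2250], E[r] = 1.5410, γ^t·E[r] = 0.755090, running G = 3.617090
t=3: π = [0.2130, 0.2965, 0.2643, 0.2262], E[r] = 1.5074, γ^t·E[r] = 0.517038, running G = 4.134128
t=4: π = [0.2143, 0.2941, 0.2652, 0.2264], E[r] = 1.4970, γ^t·E[r] = 0.359437, running G = 4.493565
t=5: π = [0.2147, 0.2933, 0.2655, 0.2265], E[r] = 1.4937, γ^t·E[r] = 0.251048, running G = 4.744613

G = 4.7446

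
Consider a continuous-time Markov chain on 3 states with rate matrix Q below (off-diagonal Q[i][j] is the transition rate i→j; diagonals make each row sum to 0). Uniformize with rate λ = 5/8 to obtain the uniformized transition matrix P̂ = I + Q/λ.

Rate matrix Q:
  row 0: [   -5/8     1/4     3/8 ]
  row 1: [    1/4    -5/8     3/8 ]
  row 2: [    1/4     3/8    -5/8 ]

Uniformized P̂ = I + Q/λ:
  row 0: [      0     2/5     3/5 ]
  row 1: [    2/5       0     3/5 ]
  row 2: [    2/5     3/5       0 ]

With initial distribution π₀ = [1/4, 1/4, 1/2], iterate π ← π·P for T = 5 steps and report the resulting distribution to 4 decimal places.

π = [0.2861, 0.3486, 0.3653]

t=0: π = [0.2500, 0.2500, 0.5000]
t=1: π = [0.3000, 0.4000, 0.3000]
t=2: π = [0.2800, 0.3000, 0.4200]
t=3: π = [0.2880, 0.3640, 0.3480]
t=4: π = [0.2848, 0.3240, 0.3912]
t=5: π = [0.2861, 0.3486, 0.3653]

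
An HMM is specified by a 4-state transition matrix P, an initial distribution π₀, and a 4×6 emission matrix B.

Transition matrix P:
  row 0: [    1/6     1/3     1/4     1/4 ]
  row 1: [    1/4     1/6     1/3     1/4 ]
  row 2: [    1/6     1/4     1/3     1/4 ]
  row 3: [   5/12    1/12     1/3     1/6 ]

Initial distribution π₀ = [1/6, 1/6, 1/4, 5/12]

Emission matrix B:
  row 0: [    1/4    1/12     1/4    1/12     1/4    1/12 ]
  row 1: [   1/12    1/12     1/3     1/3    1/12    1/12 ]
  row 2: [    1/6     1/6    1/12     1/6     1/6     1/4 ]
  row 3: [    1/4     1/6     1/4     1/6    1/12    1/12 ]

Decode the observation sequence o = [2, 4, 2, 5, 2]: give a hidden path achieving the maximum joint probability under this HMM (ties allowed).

path = [3, 0, 1, 2, 1]

t=0: δ = [4.167e-02, 5.556e-02, 2.083e-02, 1.042e-01]  (obs o_0=2)
t=1: δ = [1.085e-02, 1.157e-03, 5.787e-03, 1.447e-03]  ψ = [3, 0, 3, 3]  (obs o_1=4)
t=2: δ = [4.521e-04, 1.206e-03, 2.261e-04, 6.782e-04]  ψ = [0, 0, 0, 0]  (obs o_2=2)
t=3: δ = [2.512e-05, 1.674e-05, 1.005e-04, 2.512e-05]  ψ = [1, 1, 1, 1]  (obs o_3=5)
t=4: δ = [4.186e-06, 8.372e-06, 2.791e-06, 6.279e-06]  ψ = [2, 2, 2, 2]  (obs o_4=2)
backtrack: best end state = 1; path = [3, 0, 1, 2, 1]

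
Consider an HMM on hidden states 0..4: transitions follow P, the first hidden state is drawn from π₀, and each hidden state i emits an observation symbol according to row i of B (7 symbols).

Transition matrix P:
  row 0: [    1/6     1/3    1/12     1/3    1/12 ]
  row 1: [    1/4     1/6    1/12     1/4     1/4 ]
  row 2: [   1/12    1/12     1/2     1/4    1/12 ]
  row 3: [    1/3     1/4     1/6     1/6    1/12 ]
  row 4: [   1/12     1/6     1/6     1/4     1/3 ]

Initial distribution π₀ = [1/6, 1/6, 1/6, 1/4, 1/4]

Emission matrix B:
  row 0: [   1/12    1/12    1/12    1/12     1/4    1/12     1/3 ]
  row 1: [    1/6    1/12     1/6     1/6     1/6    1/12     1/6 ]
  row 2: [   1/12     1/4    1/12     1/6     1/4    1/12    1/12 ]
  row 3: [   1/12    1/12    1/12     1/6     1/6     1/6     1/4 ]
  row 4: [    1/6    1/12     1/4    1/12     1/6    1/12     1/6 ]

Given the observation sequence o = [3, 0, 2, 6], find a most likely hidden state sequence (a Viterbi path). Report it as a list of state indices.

path = [3, 1, 4, 3]

t=0: δ = [1.389e-02, 2.778e-02, 2.778e-02, 4.167e-02, 2.083e-02]  (obs o_0=3)
t=1: δ = [1.157e-03, 1.736e-03, 1.157e-03, 5.787e-04, 1.157e-03]  ψ = [3, 3, 2, 1, 1]  (obs o_1=0)
t=2: δ = [3.617e-05, 6.430e-05, 4.823e-05, 3.617e-05, 1.085e-04]  ψ = [1, 0, 2, 1, 1]  (obs o_2=2)
t=3: δ = [5.358e-06, 3.014e-06, 2.009e-06, 6.782e-06, 6.028e-06]  ψ = [1, 4, 2, 4, 4]  (obs o_3=6)
backtrack: best end state = 3; path = [3, 1, 4, 3]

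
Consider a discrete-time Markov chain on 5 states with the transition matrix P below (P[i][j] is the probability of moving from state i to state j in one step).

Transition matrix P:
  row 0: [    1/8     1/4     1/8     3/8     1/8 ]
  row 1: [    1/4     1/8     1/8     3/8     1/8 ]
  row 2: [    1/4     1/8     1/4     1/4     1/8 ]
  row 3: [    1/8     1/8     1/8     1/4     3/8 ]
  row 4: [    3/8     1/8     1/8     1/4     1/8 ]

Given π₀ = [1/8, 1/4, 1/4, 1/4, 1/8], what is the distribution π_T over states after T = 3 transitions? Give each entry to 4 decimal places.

π = [0.2119, 0.1511, 0.1431, 0.2952, 0.1987]

t=0: π = [0.1250, 0.2500, 0.2500, 0.2500, 0.1250]
t=1: π = [0.2188, 0.1406, 0.1563, 0.2969, 0.1875]
t=2: π = [0.2090, 0.1523, 0.1445, 0.2949, 0.1992]
t=3: π = [0.2119, 0.1511, 0.1431, 0.2952, 0.1987]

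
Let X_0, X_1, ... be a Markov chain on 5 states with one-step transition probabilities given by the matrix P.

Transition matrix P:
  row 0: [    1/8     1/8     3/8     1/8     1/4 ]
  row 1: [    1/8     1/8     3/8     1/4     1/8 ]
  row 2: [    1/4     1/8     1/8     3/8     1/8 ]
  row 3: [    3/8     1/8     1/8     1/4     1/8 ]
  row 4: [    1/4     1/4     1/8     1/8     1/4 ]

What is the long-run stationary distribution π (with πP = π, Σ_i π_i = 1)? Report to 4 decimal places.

π = [0.2311, 0.1470, 0.2195, 0.2266, 0.1759]

Balance equations π_j = Σ_i π_i·P[i][j]:
  π_0 = 1/8·π_0 + 1/8·π_1 + 1/4·π_2 + 3/8·π_3 + 1/4·π_4
  π_1 = 1/8·π_0 + 1/8·π_1 + 1/8·π_2 + 1/8·π_3 + 1/4·π_4
  π_2 = 3/8·π_0 + 3/8·π_1 + 1/8·π_2 + 1/8·π_3 + 1/8·π_4
  π_3 = 1/8·π_0 + 1/4·π_1 + 3/8·π_2 + 1/4·π_3 + 1/8·π_4
  normalize: π_0 + π_1 + π_2 + π_3 + π_4 = 1
Solving the linear system gives exactly π = [180/779, 229/1558, 9/41, 353/1558, 137/779].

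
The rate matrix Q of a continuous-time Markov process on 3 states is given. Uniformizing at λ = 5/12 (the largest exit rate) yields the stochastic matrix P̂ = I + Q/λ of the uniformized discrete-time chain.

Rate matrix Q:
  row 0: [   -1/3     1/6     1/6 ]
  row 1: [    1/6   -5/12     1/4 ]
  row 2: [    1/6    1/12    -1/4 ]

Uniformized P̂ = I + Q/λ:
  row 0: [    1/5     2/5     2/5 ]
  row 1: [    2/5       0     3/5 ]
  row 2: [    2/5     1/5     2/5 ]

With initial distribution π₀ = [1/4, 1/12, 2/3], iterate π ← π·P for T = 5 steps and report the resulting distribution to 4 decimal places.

π = [0.3334, 0.2221, 0.4445]

t=0: π = [0.2500, 0.0833, 0.6667]
t=1: π = [0.3500, 0.2333, 0.4167]
t=2: π = [0.3300, 0.2233, 0.4467]
t=3: π = [0.3340, 0.2213, 0.4447]
t=4: π = [0.3332, 0.2225, 0.4443]
t=5: π = [0.3334, 0.2221, 0.4445]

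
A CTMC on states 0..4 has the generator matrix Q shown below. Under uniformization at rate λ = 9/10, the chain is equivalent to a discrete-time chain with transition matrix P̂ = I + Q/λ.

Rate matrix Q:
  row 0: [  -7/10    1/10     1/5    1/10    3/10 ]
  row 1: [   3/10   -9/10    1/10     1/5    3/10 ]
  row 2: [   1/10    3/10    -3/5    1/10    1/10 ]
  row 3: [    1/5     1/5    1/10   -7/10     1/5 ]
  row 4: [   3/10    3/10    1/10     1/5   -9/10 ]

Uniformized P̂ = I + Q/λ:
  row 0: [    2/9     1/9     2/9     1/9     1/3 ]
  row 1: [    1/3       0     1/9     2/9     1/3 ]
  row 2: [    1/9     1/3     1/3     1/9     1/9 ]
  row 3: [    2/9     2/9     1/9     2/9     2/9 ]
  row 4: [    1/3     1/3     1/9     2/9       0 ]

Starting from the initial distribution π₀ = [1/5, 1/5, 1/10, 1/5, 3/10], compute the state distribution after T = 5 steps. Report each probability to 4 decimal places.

t=0: π = [0.2000, 0.2000, 0.1000, 0.2000, 0.3000]
t=1: π = [0.2667, 0.2000, 0.1556, 0.1889, 0.1889]
t=2: π = [0.2481, 0.1864, 0.1753, 0.1753, 0.2148]
t=3: π = [0.2473, 0.1966, 0.1776, 0.1752, 0.2033]
t=4: π = [0.2469, 0.1934, 0.1781, 0.1750, 0.2066]
t=5: π = [0.2469, 0.1946, 0.1781, 0.1750, 0.2054]

π = [0.2469, 0.1946, 0.1781, 0.1750, 0.2054]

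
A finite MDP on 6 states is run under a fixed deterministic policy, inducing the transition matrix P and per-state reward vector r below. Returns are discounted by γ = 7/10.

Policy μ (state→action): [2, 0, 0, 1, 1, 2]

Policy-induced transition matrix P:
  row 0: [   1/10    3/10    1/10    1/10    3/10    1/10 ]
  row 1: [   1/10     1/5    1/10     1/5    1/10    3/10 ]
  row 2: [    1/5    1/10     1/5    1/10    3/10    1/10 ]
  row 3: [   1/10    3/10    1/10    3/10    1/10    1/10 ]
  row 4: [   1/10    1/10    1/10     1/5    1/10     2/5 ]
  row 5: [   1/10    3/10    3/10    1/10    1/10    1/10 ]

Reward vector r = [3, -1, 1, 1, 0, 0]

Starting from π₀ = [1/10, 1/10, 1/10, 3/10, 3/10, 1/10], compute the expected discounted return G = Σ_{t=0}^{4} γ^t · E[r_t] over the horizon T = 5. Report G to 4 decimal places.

t=0: π = [0.1000, 0.1000, 0.1000, 0.3000, 0.3000, 0.1000], E[r] = 0.6000, γ^t·E[r] = 0.600000, running G = 0.600000
t=1: π = [0.1100, 0.2100, 0.1300, 0.2000, 0.1400, 0.2100], E[r] = 0.4500, γ^t·E[r] = 0.315000, running G = 0.915000
t=2: π = [0.1130, 0.2250, 0.1550, 0.1750, 0.1480, 0.1840], E[r] = 0.4440, γ^t·E[r] = 0.217560, running G = 1.132560
t=3: π = [0.1155, 0.2169, 0.1523, 0.1723, 0.1536, 0.1894], E[r] = 0.4542, γ^t·E[r] = 0.155791, running G = 1.288351
t=4: π = [0.1152, 0.2171, 0.1531, 0.1715, 0.1536, 0.1895], E[r] = 0.4532, γ^t·E[r] = 0.108809, running G = 1.397159

G = 1.3972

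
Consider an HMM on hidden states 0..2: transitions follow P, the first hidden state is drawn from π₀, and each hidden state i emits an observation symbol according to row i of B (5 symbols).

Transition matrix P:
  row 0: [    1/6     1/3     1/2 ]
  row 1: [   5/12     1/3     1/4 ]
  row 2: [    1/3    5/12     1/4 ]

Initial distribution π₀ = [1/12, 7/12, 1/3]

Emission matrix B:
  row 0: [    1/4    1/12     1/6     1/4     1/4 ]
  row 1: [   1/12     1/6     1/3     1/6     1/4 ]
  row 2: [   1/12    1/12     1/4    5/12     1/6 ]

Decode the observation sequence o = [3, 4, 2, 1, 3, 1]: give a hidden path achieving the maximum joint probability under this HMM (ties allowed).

path = [2, 1, 1, 0, 2, 1]

t=0: δ = [2.083e-02, 9.722e-02, 1.389e-01]  (obs o_0=3)
t=1: δ = [1.157e-02, 1.447e-02, 5.787e-03]  ψ = [2, 2, 2]  (obs o_1=4)
t=2: δ = [1.005e-03, 1.608e-03, 1.447e-03]  ψ = [1, 1, 0]  (obs o_2=2)
t=3: δ = [5.582e-05, 1.005e-04, 4.186e-05]  ψ = [1, 2, 0]  (obs o_3=1)
t=4: δ = [1.047e-05, 5.582e-06, 1.163e-05]  ψ = [1, 1, 0]  (obs o_4=3)
t=5: δ = [3.230e-07, 8.075e-07, 4.361e-07]  ψ = [2, 2, 0]  (obs o_5=1)
backtrack: best end state = 1; path = [2, 1, 1, 0, 2, 1]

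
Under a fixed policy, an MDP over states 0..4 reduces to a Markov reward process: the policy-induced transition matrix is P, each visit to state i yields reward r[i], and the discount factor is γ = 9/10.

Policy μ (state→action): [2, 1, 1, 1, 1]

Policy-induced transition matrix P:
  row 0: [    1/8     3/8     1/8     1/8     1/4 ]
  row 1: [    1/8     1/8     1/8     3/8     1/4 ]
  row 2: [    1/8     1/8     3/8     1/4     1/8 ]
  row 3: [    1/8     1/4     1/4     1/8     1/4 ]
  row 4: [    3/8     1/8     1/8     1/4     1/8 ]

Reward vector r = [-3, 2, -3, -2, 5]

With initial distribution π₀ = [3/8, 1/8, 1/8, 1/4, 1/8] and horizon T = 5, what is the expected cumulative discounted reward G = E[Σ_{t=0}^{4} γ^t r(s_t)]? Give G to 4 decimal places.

G = -1.3997

t=0: π = [0.3750, 0.1250, 0.1250, 0.2500, 0.1250], E[r] = -1.1250, γ^t·E[r] = -1.125000, running G = -1.125000
t=1: π = [0.1563, 0.2500, 0.1875, 0.1875, 0.2188], E[r] = 0.1875, γ^t·E[r] = 0.168750, running G = -0.956250
t=2: π = [0.1797, 0.1875, 0.1953, 0.2383, 0.1992], E[r] = -0.2305, γ^t·E[r] = -0.186680, running G = -1.142930
t=3: π = [0.1748, 0.1997, 0.2036, 0.2212, 0.2007], E[r] = -0.1748, γ^t·E[r] = -0.127433, running G = -1.270362
t=4: π = [0.1752, 0.1964, 0.2036, 0.2255, 0.1995], E[r] = -0.1971, γ^t·E[r] = -0.129306, running G = -1.399668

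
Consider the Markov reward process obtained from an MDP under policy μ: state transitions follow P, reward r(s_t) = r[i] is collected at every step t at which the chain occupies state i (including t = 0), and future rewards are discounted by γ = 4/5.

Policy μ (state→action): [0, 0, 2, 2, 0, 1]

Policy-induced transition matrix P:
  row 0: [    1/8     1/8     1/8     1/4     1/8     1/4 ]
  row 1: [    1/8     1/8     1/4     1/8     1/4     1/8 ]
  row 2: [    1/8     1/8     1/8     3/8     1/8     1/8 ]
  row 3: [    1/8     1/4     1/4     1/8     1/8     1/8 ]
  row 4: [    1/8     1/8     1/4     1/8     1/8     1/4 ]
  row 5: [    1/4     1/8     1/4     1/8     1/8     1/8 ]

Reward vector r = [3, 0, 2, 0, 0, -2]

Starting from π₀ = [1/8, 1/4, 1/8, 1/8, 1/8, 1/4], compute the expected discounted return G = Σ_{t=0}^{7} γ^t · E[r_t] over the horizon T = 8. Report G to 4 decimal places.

G = 1.8329

t=0: π = [0.1250, 0.2500, 0.1250, 0.1250, 0.1250, 0.2500], E[r] = 0.1250, γ^t·E[r] = 0.125000, running G = 0.125000
t=1: π = [0.1563, 0.1406, 0.2188, 0.1719, 0.1563, 0.1563], E[r] = 0.5938, γ^t·E[r] = 0.475000, running G = 0.600000
t=2: π = [0.1445, 0.1465, 0.2031, 0.1992, 0.1426, 0.1641], E[r] = 0.5117, γ^t·E[r] = 0.327500, running G = 0.927500
t=3: π = [0.1455, 0.1499, 0.2065, 0.1938, 0.1433, 0.1609], E[r] = 0.5278, γ^t·E[r] = 0.270250, running G = 1.197750
t=4: π = [0.1451, 0.1492, 0.2060, 0.1948, 0.1437, 0.1611], E[r] = 0.5251, γ^t·E[r] = 0.215088, running G = 1.412838
t=5: π = [0.1451, 0.1494, 0.2061, 0.1946, 0.1437, 0.1611], E[r] = 0.5254, γ^t·E[r] = 0.172171, running G = 1.585009
t=6: π = [0.1451, 0.1493, 0.2061, 0.1947, 0.1437, 0.1611], E[r] = 0.5254, γ^t·E[r] = 0.137732, running G = 1.722740
t=7: π = [0.1451, 0.1493, 0.2061, 0.1947, 0.1437, 0.1611], E[r] = 0.5254, γ^t·E[r] = 0.110185, running G = 1.832925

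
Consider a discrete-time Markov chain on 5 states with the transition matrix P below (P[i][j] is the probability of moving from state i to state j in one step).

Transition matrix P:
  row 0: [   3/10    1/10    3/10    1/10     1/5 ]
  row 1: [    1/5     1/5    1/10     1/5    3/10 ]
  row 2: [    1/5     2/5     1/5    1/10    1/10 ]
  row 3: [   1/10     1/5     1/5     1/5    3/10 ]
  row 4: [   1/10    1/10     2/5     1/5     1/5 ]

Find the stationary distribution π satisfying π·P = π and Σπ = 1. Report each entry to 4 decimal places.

Balance equations π_j = Σ_i π_i·P[i][j]:
  π_0 = 3/10·π_0 + 1/5·π_1 + 1/5·π_2 + 1/10·π_3 + 1/10·π_4
  π_1 = 1/10·π_0 + 1/5·π_1 + 2/5·π_2 + 1/5·π_3 + 1/10·π_4
  π_2 = 3/10·π_0 + 1/10·π_1 + 1/5·π_2 + 1/5·π_3 + 2/5·π_4
  π_3 = 1/10·π_0 + 1/5·π_1 + 1/10·π_2 + 1/5·π_3 + 1/5·π_4
  normalize: π_0 + π_1 + π_2 + π_3 + π_4 = 1
Solving the linear system gives exactly π = [1683/9296, 277/1328, 2229/9296, 367/2324, 1977/9296].

π = [0.1810, 0.2086, 0.2398, 0.1579, 0.2127]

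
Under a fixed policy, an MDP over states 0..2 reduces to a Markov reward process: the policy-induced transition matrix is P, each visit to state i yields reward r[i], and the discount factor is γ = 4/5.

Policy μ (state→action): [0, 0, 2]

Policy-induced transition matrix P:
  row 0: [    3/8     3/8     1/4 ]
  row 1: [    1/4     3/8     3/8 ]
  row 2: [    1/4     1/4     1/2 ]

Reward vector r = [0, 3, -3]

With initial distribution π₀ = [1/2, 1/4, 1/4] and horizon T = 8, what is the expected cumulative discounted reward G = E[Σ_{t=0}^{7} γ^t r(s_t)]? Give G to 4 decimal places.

G = -0.4015

t=0: π = [0.5000, 0.2500, 0.2500], E[r] = 0.0000, γ^t·E[r] = 0.000000, running G = 0.000000
t=1: π = [0.3125, 0.3438, 0.3438], E[r] = 0.0000, γ^t·E[r] = 0.000000, running G = 0.000000
t=2: π = [0.2891, 0.3320, 0.3789], E[r] = -0.1406, γ^t·E[r] = -0.090000, running G = -0.090000
t=3: π = [0.2861, 0.3276, 0.3862], E[r] = -0.1758, γ^t·E[r] = -0.090000, running G = -0.180000
t=4: π = [0.2858, 0.3267, 0.3875], E[r] = -0.1824, γ^t·E[r] = -0.074700, running G = -0.254700
t=5: π = [0.2857, 0.3266, 0.3877], E[r] = -0.1835, γ^t·E[r] = -0.060120, running G = -0.314820
t=6: π = [0.2857, 0.3265, 0.3877], E[r] = -0.1836, γ^t·E[r] = -0.048141, running G = -0.362961
t=7: π = [0.2857, 0.3265, 0.3878], E[r] = -0.1837, γ^t·E[r] = -0.038518, running G = -0.401479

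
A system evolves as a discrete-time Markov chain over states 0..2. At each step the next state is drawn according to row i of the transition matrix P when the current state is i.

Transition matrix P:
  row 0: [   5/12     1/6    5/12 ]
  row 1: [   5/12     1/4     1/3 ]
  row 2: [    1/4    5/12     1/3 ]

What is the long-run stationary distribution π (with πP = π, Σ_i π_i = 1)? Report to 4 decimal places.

π = [0.3562, 0.2808, 0.3630]

Balance equations π_j = Σ_i π_i·P[i][j]:
  π_0 = 5/12·π_0 + 5/12·π_1 + 1/4·π_2
  π_1 = 1/6·π_0 + 1/4·π_1 + 5/12·π_2
  normalize: π_0 + π_1 + π_2 = 1
Solving the linear system gives exactly π = [26/73, 41/146, 53/146].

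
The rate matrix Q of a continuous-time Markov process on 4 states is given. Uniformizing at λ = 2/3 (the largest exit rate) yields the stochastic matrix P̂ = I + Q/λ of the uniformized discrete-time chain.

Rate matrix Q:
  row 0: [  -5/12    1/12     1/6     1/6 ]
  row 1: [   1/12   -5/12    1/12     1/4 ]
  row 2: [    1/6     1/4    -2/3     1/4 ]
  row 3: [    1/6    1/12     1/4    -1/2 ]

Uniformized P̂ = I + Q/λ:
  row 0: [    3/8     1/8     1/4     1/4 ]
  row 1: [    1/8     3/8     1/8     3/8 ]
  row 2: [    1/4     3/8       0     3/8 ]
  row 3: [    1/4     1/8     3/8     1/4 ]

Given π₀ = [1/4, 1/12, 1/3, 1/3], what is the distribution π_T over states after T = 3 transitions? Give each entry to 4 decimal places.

t=0: π = [0.2500, 0.0833, 0.3333, 0.3333]
t=1: π = [0.2708, 0.2292, 0.1979, 0.3021]
t=2: π = [0.2552, 0.2318, 0.2096, 0.3034]
t=3: π = [0.2529, 0.2354, 0.2065, 0.3052]

π = [0.2529, 0.2354, 0.2065, 0.3052]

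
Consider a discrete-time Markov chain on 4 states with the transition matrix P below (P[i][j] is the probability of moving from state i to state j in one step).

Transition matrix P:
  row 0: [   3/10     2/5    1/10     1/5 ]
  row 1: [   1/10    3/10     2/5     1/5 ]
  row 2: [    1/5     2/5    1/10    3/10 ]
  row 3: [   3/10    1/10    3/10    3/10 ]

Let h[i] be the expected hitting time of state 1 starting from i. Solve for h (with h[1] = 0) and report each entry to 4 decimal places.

First-step conditioning: h[1] = 0; for i ≠ 1, h[i] = 1 + Σ_k P[i][k]·h[k].
  h[0] = 1 + 3/10·h[0] + 1/10·h[2] + 1/5·h[3]
  h[2] = 1 + 1/5·h[0] + 1/10·h[2] + 3/10·h[3]
  h[3] = 1 + 3/10·h[0] + 3/10·h[2] + 3/10·h[3]
Solving the 3×3 linear system over states ≠ 1 gives exactly h = [880/289, 0, 910/289, 1180/289] (h[1] = 0 is the target).

h = [3.0450, 0.0000, 3.1488, 4.0830]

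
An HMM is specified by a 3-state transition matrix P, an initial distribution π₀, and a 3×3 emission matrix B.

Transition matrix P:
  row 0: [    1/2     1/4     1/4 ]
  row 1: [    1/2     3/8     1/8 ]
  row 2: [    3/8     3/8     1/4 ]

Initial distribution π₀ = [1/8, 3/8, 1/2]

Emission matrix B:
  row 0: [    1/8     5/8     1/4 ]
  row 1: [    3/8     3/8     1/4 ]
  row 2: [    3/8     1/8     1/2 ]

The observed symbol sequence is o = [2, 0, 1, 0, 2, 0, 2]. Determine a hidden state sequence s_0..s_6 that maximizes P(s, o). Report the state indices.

t=0: δ = [3.125e-02, 9.375e-02, 2.500e-01]  (obs o_0=2)
t=1: δ = [1.172e-02, 3.516e-02, 2.344e-02]  ψ = [2, 2, 2]  (obs o_1=0)
t=2: δ = [1.099e-02, 4.944e-03, 7.324e-04]  ψ = [1, 1, 2]  (obs o_2=1)
t=3: δ = [6.866e-04, 1.030e-03, 1.030e-03]  ψ = [0, 0, 0]  (obs o_3=0)
t=4: δ = [1.287e-04, 9.656e-05, 1.287e-04]  ψ = [1, 1, 2]  (obs o_4=2)
t=5: δ = [8.047e-06, 1.810e-05, 1.207e-05]  ψ = [0, 2, 0]  (obs o_5=0)
t=6: δ = [2.263e-06, 1.697e-06, 1.509e-06]  ψ = [1, 1, 2]  (obs o_6=2)
backtrack: best end state = 0; path = [2, 1, 0, 2, 2, 1, 0]

path = [2, 1, 0, 2, 2, 1, 0]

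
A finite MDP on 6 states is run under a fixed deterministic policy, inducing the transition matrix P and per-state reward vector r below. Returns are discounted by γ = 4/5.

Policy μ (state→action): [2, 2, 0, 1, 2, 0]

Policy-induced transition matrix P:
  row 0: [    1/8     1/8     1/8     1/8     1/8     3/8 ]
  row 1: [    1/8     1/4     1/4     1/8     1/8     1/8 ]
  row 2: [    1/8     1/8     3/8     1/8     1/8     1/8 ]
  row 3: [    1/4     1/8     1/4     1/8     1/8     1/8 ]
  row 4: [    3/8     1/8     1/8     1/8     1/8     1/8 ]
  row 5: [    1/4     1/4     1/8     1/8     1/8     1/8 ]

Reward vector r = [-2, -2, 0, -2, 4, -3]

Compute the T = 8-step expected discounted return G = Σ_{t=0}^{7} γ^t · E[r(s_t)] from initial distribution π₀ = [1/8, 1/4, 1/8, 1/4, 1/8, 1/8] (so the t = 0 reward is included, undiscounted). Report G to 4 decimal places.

t=0: π = [0.1250, 0.2500, 0.1250, 0.2500, 0.1250, 0.1250], E[r] = -1.1250, γ^t·E[r] = -1.125000, running G = -1.125000
t=1: π = [0.2031, 0.1719, 0.2188, 0.1250, 0.1250, 0.1563], E[r] = -0.9688, γ^t·E[r] = -0.775000, running G = -1.900000
t=2: π = [0.1914, 0.1660, 0.2168, 0.1250, 0.1250, 0.1758], E[r] = -0.9922, γ^t·E[r] = -0.635000, running G = -2.535000
t=3: π = [0.1938, 0.1677, 0.2156, 0.1250, 0.1250, 0.1729], E[r] = -0.9917, γ^t·E[r] = -0.507750, running G = -3.042750
t=4: π = [0.1935, 0.1676, 0.2155, 0.1250, 0.1250, 0.1735], E[r] = -0.9925, γ^t·E[r] = -0.406525, running G = -3.449275
t=5: π = [0.1936, 0.1676, 0.2154, 0.1250, 0.1250, 0.1734], E[r] = -0.9925, γ^t·E[r] = -0.325218, running G = -3.774493
t=6: π = [0.1935, 0.1676, 0.2154, 0.1250, 0.1250, 0.1734], E[r] = -0.9925, γ^t·E[r] = -0.260181, running G = -4.034673
t=7: π = [0.1935, 0.1676, 0.2154, 0.1250, 0.1250, 0.1734], E[r] = -0.9925, γ^t·E[r] = -0.208145, running G = -4.242818

G = -4.2428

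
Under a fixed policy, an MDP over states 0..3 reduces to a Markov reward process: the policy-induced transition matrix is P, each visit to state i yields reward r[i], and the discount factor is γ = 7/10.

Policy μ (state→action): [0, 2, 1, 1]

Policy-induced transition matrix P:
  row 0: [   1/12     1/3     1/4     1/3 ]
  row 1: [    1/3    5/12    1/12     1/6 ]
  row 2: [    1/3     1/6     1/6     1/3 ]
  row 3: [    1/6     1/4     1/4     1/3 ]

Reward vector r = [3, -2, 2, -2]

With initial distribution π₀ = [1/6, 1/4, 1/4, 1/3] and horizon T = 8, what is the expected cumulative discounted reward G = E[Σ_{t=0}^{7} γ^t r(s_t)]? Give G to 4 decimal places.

G = -0.3887

t=0: π = [0.1667, 0.2500, 0.2500, 0.3333], E[r] = -0.1667, γ^t·E[r] = -0.166667, running G = -0.166667
t=1: π = [0.2361, 0.2847, 0.1875, 0.2917], E[r] = -0.0694, γ^t·E[r] = -0.048611, running G = -0.215278
t=2: π = [0.2257, 0.3015, 0.1869, 0.2859], E[r] = -0.1238, γ^t·E[r] = -0.060683, running G = -0.275961
t=3: π = [0.2293, 0.3035, 0.1842, 0.2831], E[r] = -0.1170, γ^t·E[r] = -0.040129, running G = -0.316090
t=4: π = [0.2288, 0.3043, 0.1841, 0.2828], E[r] = -0.1195, γ^t·E[r] = -0.028698, running G = -0.344788
t=5: π = [0.2290, 0.3045, 0.1839, 0.2826], E[r] = -0.1193, γ^t·E[r] = -0.020043, running G = -0.364832
t=6: π = [0.2290, 0.3045, 0.1839, 0.2826], E[r] = -0.1194, γ^t·E[r] = -0.014044, running G = -0.378875
t=7: π = [0.2290, 0.3045, 0.1839, 0.2826], E[r] = -0.1194, γ^t·E[r] = -0.009830, running G = -0.388705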